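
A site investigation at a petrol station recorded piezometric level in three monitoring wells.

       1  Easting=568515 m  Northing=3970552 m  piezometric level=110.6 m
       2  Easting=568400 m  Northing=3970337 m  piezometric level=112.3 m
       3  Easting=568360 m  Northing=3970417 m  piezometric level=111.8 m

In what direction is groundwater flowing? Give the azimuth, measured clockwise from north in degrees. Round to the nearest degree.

With h = a·x + b·y + c and 1 as origin, the differences give:
  (-115)·a + (-215)·b = +1.7
  (-155)·a + (-135)·b = +1.2
Eliminate b (×(-135) and ×(-215), subtract): -17800·a = 28.50 → a = ∂h/∂x = -0.001601
Back-substitute: b = ∂h/∂y = -0.007051.
Flow direction (−∇h) has components (+0.001601 E, +0.007051 N).
Azimuth = atan2(E, N) = atan2(+0.001601, +0.007051) = 12.8° ≈ 013°.

013°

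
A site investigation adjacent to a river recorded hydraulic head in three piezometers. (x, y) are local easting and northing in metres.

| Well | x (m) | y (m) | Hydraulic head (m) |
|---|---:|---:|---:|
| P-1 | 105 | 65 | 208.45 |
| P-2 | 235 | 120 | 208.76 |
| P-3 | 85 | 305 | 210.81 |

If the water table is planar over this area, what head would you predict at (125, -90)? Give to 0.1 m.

Taking P-1 as reference: P-2−P-1 = (130, 55, +0.31); P-3−P-1 = (-20, 240, +2.36).
Solve a·Δx + b·Δy = Δh: det = 130·240 − (-20)·55 = 32300.
∂h/∂x = [(+0.31)·240 − (+2.36)·55] / 32300 = -0.001715
∂h/∂y = [130·(+2.36) − (-20)·(+0.31)] / 32300 = +0.009690
h(125, -90) = 208.45 + (-0.001715)·(20) + (+0.009690)·(-155) = 208.45 -0.034 -1.502 = 206.914 m.

206.9 m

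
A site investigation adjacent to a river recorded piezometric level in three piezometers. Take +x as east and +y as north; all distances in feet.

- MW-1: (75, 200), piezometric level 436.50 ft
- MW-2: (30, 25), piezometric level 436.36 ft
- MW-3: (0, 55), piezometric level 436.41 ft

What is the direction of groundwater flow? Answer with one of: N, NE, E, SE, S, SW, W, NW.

With h = a·x + b·y + c and MW-1 as origin, the differences give:
  (-45)·a + (-175)·b = -0.14
  (-75)·a + (-145)·b = -0.09
Eliminate b (×(-145) and ×(-175), subtract): -6600·a = 4.550 → a = ∂h/∂x = -0.0006894
Back-substitute: b = ∂h/∂y = +0.0009773.
Flow = −∇h = (+0.0006894 east, -0.0009773 north), which points southeast.

SE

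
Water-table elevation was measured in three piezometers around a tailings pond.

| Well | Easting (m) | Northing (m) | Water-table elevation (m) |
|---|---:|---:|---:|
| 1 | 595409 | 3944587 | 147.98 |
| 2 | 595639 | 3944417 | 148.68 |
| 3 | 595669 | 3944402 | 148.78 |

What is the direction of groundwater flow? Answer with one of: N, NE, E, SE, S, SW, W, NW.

W

With h = a·x + b·y + c and 1 as origin, the differences give:
  230·a + (-170)·b = +0.70
  260·a + (-185)·b = +0.80
Eliminate b (×(-185) and ×(-170), subtract): 1650·a = 6.500 → a = ∂h/∂x = +0.003939
Back-substitute: b = ∂h/∂y = +0.001212.
Flow = −∇h = (-0.003939 east, -0.001212 north), which points west.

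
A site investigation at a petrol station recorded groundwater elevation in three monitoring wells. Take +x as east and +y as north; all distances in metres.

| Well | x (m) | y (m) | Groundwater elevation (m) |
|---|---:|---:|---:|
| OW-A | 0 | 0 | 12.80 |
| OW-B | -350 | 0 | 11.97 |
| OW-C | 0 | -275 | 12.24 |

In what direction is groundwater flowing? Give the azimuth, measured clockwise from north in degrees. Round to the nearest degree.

229°

∂h/∂x = (11.97 − 12.80) / (-350 − 0) = +0.002371
∂h/∂y = (12.24 − 12.80) / (-275 − 0) = +0.002036
Flow direction (−∇h) has components (-0.002371 E, -0.002036 N).
Azimuth = atan2(E, N) = atan2(-0.002371, -0.002036) = 229.3° ≈ 229°.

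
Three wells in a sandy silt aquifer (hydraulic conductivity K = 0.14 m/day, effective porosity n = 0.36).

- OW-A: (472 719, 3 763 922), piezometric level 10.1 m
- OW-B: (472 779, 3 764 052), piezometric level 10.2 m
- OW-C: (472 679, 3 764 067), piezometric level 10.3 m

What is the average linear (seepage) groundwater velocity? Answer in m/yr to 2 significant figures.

Taking OW-A as reference: OW-B−OW-A = (60, 130, +0.1); OW-C−OW-A = (-40, 145, +0.2).
Solve a·Δx + b·Δy = Δh: det = 60·145 − (-40)·130 = 13900.
∂h/∂x = [(+0.1)·145 − (+0.2)·130] / 13900 = -0.0008273
∂h/∂y = [60·(+0.2) − (-40)·(+0.1)] / 13900 = +0.001151
|∇h| = √(-0.0008273² + 0.001151²) = 0.001417
Seepage velocity v = K·i/n = 0.14 × 0.001417 / 0.36 = 0.0005511 m/day = 0.2013 m/yr.

0.20 m/yr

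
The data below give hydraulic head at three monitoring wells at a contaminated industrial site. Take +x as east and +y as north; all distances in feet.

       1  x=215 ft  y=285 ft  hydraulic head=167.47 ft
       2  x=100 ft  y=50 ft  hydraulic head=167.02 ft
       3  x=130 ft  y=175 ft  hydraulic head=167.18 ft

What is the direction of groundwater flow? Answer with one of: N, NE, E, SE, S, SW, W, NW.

W

Three-point gradient (reference 1): Δ to 2 = (-115, -235, -0.45), Δ to 3 = (-85, -110, -0.29).
∂h/∂x = +0.002546, ∂h/∂y = +0.0006689 (det = -7325).
Flow = −∇h = (-0.002546 east, -0.0006689 north), which points west.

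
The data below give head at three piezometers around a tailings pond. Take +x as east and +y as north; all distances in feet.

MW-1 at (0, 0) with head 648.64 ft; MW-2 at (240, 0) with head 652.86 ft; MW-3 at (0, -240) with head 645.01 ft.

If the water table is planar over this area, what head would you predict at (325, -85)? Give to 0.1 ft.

653.1 ft

∂h/∂x = (652.86 − 648.64) / (240 − 0) = +0.01758
∂h/∂y = (645.01 − 648.64) / (-240 − 0) = +0.01512
h(325, -85) = 648.64 + (+0.01758)·(325) + (+0.01512)·(-85) = 648.64 +5.715 -1.286 = 653.069 ft.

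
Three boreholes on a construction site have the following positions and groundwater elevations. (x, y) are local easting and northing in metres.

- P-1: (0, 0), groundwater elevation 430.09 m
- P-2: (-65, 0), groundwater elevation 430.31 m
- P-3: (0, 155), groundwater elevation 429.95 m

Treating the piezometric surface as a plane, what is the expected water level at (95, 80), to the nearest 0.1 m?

∂h/∂x = (430.31 − 430.09) / (-65 − 0) = -0.003385
∂h/∂y = (429.95 − 430.09) / (155 − 0) = -0.0009032
h(95, 80) = 430.09 + (-0.003385)·(95) + (-0.0009032)·(80) = 430.09 -0.322 -0.072 = 429.696 m.

429.7 m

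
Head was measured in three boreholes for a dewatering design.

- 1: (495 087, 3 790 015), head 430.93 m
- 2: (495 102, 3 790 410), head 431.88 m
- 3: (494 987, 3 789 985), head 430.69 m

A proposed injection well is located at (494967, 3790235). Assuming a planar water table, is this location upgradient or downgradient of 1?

Three-point gradient (reference 1): Δ to 2 = (15, 395, +0.95), Δ to 3 = (-100, -30, -0.24).
∂h/∂x = +0.001698, ∂h/∂y = +0.002341 (det = 39050).
Head at (494967, 3790235) = 430.93 + (+0.001698)·(-120) + (+0.002341)·(220) = 431.24 m.
That is higher than the 430.93 m at 1, so the point is upgradient.

upgradient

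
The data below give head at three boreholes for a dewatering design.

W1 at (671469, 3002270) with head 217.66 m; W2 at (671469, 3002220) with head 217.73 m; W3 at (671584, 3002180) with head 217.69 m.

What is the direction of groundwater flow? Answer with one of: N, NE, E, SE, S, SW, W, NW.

NE

Differences from W1: to W2 (Δx, Δy, Δh) = (0, -50, +0.07); to W3 = (115, -90, +0.03).
Solve a·Δx + b·Δy = Δh: det = 0·(-90) − 115·(-50) = 5750.
∂h/∂x = [(+0.07)·(-90) − (+0.03)·(-50)] / 5750 = -0.0008348
∂h/∂y = [0·(+0.03) − 115·(+0.07)] / 5750 = -0.001400
Flow = −∇h = (+0.0008348 east, +0.001400 north), which points northeast.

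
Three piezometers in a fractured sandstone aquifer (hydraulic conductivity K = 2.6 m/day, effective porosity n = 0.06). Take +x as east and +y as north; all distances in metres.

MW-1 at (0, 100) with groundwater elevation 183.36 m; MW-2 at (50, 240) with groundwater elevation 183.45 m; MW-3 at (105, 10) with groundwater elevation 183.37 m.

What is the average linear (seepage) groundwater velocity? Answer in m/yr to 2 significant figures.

11 m/yr

Taking MW-1 as reference: MW-2−MW-1 = (50, 140, +0.09); MW-3−MW-1 = (105, -90, +0.01).
Solve a·Δx + b·Δy = Δh: det = 50·(-90) − 105·140 = -19200.
∂h/∂x = [(+0.09)·(-90) − (+0.01)·140] / -19200 = +0.0004948
∂h/∂y = [50·(+0.01) − 105·(+0.09)] / -19200 = +0.0004661
|∇h| = √(0.0004948² + 0.0004661²) = 0.0006798
Seepage velocity v = K·i/n = 2.6 × 0.0006798 / 0.06 = 0.02946 m/day = 10.76 m/yr.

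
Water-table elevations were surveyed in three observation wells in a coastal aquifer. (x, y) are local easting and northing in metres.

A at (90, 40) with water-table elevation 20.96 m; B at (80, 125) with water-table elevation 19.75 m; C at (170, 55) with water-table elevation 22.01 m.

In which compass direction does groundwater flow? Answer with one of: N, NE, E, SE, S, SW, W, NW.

Differences from A: to B (Δx, Δy, Δh) = (-10, 85, -1.21); to C = (80, 15, +1.05).
Determinant of the coordinate differences = (-10)·15 − 80·85 = -6950.
∂h/∂x = [(-1.21)·15 − (+1.05)·85] / -6950 = +0.01545
∂h/∂y = [(-10)·(+1.05) − 80·(-1.21)] / -6950 = -0.01242
Flow = −∇h = (-0.01545 east, +0.01242 north), which points northwest.

NW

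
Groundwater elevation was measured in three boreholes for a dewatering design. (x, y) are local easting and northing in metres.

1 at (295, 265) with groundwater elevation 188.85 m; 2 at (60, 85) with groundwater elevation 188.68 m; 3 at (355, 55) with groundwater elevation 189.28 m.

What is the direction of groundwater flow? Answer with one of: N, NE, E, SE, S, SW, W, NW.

With h = a·x + b·y + c and 1 as origin, the differences give:
  (-235)·a + (-180)·b = -0.17
  60·a + (-210)·b = +0.43
Eliminate b (×(-210) and ×(-180), subtract): 60150·a = 113.100 → a = ∂h/∂x = +0.001880
Back-substitute: b = ∂h/∂y = -0.001510.
Flow = −∇h = (-0.001880 east, +0.001510 north), which points northwest.

NW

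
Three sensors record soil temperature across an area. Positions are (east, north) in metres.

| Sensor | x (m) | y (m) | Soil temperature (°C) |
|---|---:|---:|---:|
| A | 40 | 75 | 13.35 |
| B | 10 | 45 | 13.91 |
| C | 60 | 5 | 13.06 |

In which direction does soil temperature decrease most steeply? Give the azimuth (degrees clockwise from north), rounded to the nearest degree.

087°

Differences from A: to B (Δx, Δy, Δh) = (-30, -30, +0.56); to C = (20, -70, -0.29).
Determinant of the coordinate differences = (-30)·(-70) − 20·(-30) = 2700.
∂T/∂x = [(+0.56)·(-70) − (-0.29)·(-30)] / 2700 = -0.01774
∂T/∂y = [(-30)·(-0.29) − 20·(+0.56)] / 2700 = -0.0009259
Steepest decrease is along −∇f: components (+0.01774 E, +0.0009259 N).
Azimuth = atan2(+0.01774, +0.0009259) = 87.0° ≈ 087°.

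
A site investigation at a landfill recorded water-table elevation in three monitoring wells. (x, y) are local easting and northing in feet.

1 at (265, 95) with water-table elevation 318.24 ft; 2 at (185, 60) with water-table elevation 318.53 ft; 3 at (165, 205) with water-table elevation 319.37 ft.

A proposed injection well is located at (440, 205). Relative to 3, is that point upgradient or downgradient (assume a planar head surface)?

downgradient

Differences from 1: to 2 (Δx, Δy, Δh) = (-80, -35, +0.29); to 3 = (-100, 110, +1.13).
Determinant of the coordinate differences = (-80)·110 − (-100)·(-35) = -12300.
∂h/∂x = [(+0.29)·110 − (+1.13)·(-35)] / -12300 = -0.005809
∂h/∂y = [(-80)·(+1.13) − (-100)·(+0.29)] / -12300 = +0.004992
Head at (440, 205) = 318.24 + (-0.005809)·(175) + (+0.004992)·(110) = 317.77 ft.
That is lower than the 319.37 ft at 3, so the point is downgradient.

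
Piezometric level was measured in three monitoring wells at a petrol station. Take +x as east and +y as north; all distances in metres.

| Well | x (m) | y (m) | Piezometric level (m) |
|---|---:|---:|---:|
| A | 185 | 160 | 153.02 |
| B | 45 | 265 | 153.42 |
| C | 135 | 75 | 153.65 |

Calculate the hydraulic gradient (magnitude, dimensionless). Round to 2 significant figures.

With h = a·x + b·y + c and A as origin, the differences give:
  (-140)·a + 105·b = +0.40
  (-50)·a + (-85)·b = +0.63
Eliminate b (×(-85) and ×105, subtract): 17150·a = -100.150 → a = ∂h/∂x = -0.005840
Back-substitute: b = ∂h/∂y = -0.003977.
|∇h| = √(-0.005840² + -0.003977²) = 0.007066

0.0071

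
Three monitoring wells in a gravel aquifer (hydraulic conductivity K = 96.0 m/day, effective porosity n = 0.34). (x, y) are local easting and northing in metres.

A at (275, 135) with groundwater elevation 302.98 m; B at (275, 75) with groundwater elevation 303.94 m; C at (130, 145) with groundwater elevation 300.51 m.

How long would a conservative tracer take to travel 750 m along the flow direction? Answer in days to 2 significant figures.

120 days

Taking A as reference: B−A = (0, -60, +0.96); C−A = (-145, 10, -2.47).
Solve a·Δx + b·Δy = Δh: det = 0·10 − (-145)·(-60) = -8700.
∂h/∂x = [(+0.96)·10 − (-2.47)·(-60)] / -8700 = +0.01593
∂h/∂y = [0·(-2.47) − (-145)·(+0.96)] / -8700 = -0.01600
|∇h| = √(0.01593² + -0.01600²) = 0.02258
Seepage velocity v = K·i/n = 96.0 × 0.02258 / 0.34 = 6.376 m/day.
t = 750 / 6.376 = 117.6 days.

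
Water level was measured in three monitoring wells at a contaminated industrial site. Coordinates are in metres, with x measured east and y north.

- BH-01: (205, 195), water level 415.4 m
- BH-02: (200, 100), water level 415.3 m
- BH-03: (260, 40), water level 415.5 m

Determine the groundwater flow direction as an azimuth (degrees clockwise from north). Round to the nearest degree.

Taking BH-01 as reference: BH-02−BH-01 = (-5, -95, -0.1); BH-03−BH-01 = (55, -155, +0.1).
Determinant of the coordinate differences = (-5)·(-155) − 55·(-95) = 6000.
∂h/∂x = [(-0.1)·(-155) − (+0.1)·(-95)] / 6000 = +0.004167
∂h/∂y = [(-5)·(+0.1) − 55·(-0.1)] / 6000 = +0.0008333
Flow direction (−∇h) has components (-0.004167 E, -0.0008333 N).
Azimuth = atan2(E, N) = atan2(-0.004167, -0.0008333) = 258.7° ≈ 259°.

259°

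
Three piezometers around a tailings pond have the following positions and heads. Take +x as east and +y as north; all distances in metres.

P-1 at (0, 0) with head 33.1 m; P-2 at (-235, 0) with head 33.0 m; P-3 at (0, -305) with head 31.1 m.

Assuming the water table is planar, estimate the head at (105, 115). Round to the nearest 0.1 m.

∂h/∂x = (33.0 − 33.1) / (-235 − 0) = +0.0004255
∂h/∂y = (31.1 − 33.1) / (-305 − 0) = +0.006557
h(105, 115) = 33.1 + (+0.0004255)·(105) + (+0.006557)·(115) = 33.1 +0.045 +0.754 = 33.899 m.

33.9 m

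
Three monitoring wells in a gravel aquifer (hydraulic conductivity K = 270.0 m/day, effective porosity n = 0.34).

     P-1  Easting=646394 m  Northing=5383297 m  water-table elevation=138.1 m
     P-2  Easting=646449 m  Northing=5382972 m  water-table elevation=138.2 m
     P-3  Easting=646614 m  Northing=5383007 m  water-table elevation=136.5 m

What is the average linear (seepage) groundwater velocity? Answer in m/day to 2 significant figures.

8.0 m/day

Taking P-1 as reference: P-2−P-1 = (55, -325, +0.1); P-3−P-1 = (220, -290, -1.6).
Determinant of the coordinate differences = 55·(-290) − 220·(-325) = 55550.
∂h/∂x = [(+0.1)·(-290) − (-1.6)·(-325)] / 55550 = -0.009883
∂h/∂y = [55·(-1.6) − 220·(+0.1)] / 55550 = -0.001980
|∇h| = √(-0.009883² + -0.001980²) = 0.01008
Seepage velocity v = K·i/n = 270.0 × 0.01008 / 0.34 = 8.005 m/day.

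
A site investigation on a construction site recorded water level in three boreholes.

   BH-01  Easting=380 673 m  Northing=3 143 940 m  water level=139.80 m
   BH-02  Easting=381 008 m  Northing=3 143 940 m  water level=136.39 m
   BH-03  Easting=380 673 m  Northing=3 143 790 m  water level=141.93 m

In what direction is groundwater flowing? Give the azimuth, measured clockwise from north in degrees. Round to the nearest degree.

036°

∂h/∂x = (136.39 − 139.80) / (381008 − 380673) = -0.01018
∂h/∂y = (141.93 − 139.80) / (3143790 − 3143940) = -0.01420
Flow direction (−∇h) has components (+0.01018 E, +0.01420 N).
Azimuth = atan2(E, N) = atan2(+0.01018, +0.01420) = 35.6° ≈ 036°.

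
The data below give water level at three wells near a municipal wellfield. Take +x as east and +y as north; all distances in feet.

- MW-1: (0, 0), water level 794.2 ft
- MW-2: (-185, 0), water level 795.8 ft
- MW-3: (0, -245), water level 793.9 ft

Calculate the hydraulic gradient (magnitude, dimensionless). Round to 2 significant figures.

0.0087

∂h/∂x = (795.8 − 794.2) / (-185 − 0) = -0.008649
∂h/∂y = (793.9 − 794.2) / (-245 − 0) = +0.001224
|∇h| = √(-0.008649² + 0.001224²) = 0.008735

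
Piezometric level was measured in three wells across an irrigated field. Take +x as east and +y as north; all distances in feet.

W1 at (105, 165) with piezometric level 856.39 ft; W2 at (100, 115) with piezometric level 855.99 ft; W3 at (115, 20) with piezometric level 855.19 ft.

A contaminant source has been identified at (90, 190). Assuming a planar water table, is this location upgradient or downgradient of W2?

upgradient

Taking W1 as reference: W2−W1 = (-5, -50, -0.40); W3−W1 = (10, -145, -1.20).
Determinant of the coordinate differences = (-5)·(-145) − 10·(-50) = 1225.
∂h/∂x = [(-0.40)·(-145) − (-1.20)·(-50)] / 1225 = -0.001633
∂h/∂y = [(-5)·(-1.20) − 10·(-0.40)] / 1225 = +0.008163
Head at (90, 190) = 856.39 + (-0.001633)·(-15) + (+0.008163)·(25) = 856.62 ft.
That is higher than the 855.99 ft at W2, so the point is upgradient.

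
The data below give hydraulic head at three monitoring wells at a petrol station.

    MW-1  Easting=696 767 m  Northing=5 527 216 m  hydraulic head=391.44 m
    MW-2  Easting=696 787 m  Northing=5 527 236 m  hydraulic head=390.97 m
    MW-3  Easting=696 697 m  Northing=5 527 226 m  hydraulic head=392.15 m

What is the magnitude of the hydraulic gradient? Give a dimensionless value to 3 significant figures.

Taking MW-1 as reference: MW-2−MW-1 = (20, 20, -0.47); MW-3−MW-1 = (-70, 10, +0.71).
Determinant of the coordinate differences = 20·10 − (-70)·20 = 1600.
∂h/∂x = [(-0.47)·10 − (+0.71)·20] / 1600 = -0.01181
∂h/∂y = [20·(+0.71) − (-70)·(-0.47)] / 1600 = -0.01169
|∇h| = √(-0.01181² + -0.01169²) = 0.01662

0.0166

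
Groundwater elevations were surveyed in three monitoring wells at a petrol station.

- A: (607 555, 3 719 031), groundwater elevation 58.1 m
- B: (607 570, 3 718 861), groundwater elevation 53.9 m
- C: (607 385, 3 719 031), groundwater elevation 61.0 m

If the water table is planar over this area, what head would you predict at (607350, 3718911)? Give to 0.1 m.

Differences from A: to B (Δx, Δy, Δh) = (15, -170, -4.2); to C = (-170, 0, +2.9).
Solve a·Δx + b·Δy = Δh: det = 15·0 − (-170)·(-170) = -28900.
∂h/∂x = [(-4.2)·0 − (+2.9)·(-170)] / -28900 = -0.01706
∂h/∂y = [15·(+2.9) − (-170)·(-4.2)] / -28900 = +0.02320
h(607350, 3718911) = 58.1 + (-0.01706)·(-205) + (+0.02320)·(-120) = 58.1 +3.497 -2.784 = 58.813 m.

58.8 m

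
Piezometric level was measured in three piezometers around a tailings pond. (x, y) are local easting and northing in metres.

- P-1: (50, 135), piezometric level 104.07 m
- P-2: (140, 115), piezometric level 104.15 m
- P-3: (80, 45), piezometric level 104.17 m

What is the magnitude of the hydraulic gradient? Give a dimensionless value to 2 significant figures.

With h = a·x + b·y + c and P-1 as origin, the differences give:
  90·a + (-20)·b = +0.08
  30·a + (-90)·b = +0.10
Eliminate b (×(-90) and ×(-20), subtract): -7500·a = -5.200 → a = ∂h/∂x = +0.0006933
Back-substitute: b = ∂h/∂y = -0.0008800.
|∇h| = √(0.0006933² + -0.0008800²) = 0.00112

0.0011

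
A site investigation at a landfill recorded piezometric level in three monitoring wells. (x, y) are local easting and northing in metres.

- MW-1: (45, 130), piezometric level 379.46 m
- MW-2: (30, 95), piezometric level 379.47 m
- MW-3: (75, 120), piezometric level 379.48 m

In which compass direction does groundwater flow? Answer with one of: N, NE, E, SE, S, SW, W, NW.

NW

Differences from MW-1: to MW-2 (Δx, Δy, Δh) = (-15, -35, +0.01); to MW-3 = (30, -10, +0.02).
Determinant of the coordinate differences = (-15)·(-10) − 30·(-35) = 1200.
∂h/∂x = [(+0.01)·(-10) − (+0.02)·(-35)] / 1200 = +0.0005000
∂h/∂y = [(-15)·(+0.02) − 30·(+0.01)] / 1200 = -0.0005000
Flow = −∇h = (-0.0005000 east, +0.0005000 north), which points northwest.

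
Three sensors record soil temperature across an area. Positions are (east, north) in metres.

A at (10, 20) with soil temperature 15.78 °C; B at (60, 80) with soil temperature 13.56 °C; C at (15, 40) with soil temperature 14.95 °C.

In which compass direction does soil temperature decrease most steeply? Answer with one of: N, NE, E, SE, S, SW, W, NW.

Three-point gradient (reference A): Δ to B = (50, 60, -2.22), Δ to C = (5, 20, -0.83).
∂T/∂x = +0.007714, ∂T/∂y = -0.04343 (det = 700).
Steepest decrease is along −∇f = (-0.007714 E, +0.04343 N) → north.

N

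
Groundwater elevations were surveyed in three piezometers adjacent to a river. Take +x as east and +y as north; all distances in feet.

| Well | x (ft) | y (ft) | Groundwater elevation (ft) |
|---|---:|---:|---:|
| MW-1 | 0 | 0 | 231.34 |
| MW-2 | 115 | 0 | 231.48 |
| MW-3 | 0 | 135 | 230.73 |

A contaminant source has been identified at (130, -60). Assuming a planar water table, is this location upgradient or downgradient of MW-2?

upgradient

∂h/∂x = (231.48 − 231.34) / (115 − 0) = +0.001217
∂h/∂y = (230.73 − 231.34) / (135 − 0) = -0.004519
Head at (130, -60) = 231.34 + (+0.001217)·(130) + (-0.004519)·(-60) = 231.77 ft.
That is higher than the 231.48 ft at MW-2, so the point is upgradient.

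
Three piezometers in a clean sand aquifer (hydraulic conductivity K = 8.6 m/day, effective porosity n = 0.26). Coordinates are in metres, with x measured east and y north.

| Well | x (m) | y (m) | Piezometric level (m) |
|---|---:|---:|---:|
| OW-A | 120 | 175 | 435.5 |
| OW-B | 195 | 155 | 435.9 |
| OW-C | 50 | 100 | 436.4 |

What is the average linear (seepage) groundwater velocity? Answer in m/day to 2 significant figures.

With h = a·x + b·y + c and OW-A as origin, the differences give:
  75·a + (-20)·b = +0.4
  (-70)·a + (-75)·b = +0.9
Eliminate b (×(-75) and ×(-20), subtract): -7025·a = -12.00 → a = ∂h/∂x = +0.001708
Back-substitute: b = ∂h/∂y = -0.01359.
|∇h| = √(0.001708² + -0.01359²) = 0.0137
Seepage velocity v = K·i/n = 8.6 × 0.0137 / 0.26 = 0.4532 m/day.

0.45 m/day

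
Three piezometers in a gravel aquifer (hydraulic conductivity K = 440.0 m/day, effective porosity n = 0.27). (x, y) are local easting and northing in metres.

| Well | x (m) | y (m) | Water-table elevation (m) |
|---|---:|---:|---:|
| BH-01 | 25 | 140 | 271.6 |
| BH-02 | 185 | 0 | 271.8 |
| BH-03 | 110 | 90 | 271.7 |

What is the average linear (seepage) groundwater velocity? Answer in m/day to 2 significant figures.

Differences from BH-01: to BH-02 (Δx, Δy, Δh) = (160, -140, +0.2); to BH-03 = (85, -50, +0.1).
Solve a·Δx + b·Δy = Δh: det = 160·(-50) − 85·(-140) = 3900.
∂h/∂x = [(+0.2)·(-50) − (+0.1)·(-140)] / 3900 = +0.001026
∂h/∂y = [160·(+0.1) − 85·(+0.2)] / 3900 = -0.0002564
|∇h| = √(0.001026² + -0.0002564²) = 0.001058
Seepage velocity v = K·i/n = 440.0 × 0.001058 / 0.27 = 1.724 m/day.

1.7 m/day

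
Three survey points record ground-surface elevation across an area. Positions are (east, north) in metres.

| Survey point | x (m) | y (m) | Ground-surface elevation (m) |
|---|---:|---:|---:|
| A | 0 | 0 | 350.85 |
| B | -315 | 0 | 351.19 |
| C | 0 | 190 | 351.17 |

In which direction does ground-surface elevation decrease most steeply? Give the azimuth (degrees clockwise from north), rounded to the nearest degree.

∂z/∂x = (351.19 − 350.85) / (-315 − 0) = -0.001079
∂z/∂y = (351.17 − 350.85) / (190 − 0) = +0.001684
Steepest decrease is along −∇f: components (+0.001079 E, -0.001684 N).
Azimuth = atan2(+0.001079, -0.001684) = 147.3° ≈ 147°.

147°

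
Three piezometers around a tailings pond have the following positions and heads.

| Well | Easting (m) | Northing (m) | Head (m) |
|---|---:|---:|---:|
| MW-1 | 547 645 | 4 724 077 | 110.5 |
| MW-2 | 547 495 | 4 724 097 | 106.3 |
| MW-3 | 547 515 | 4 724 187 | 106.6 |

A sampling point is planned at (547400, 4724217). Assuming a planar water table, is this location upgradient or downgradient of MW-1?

Differences from MW-1: to MW-2 (Δx, Δy, Δh) = (-150, 20, -4.2); to MW-3 = (-130, 110, -3.9).
Solve a·Δx + b·Δy = Δh: det = (-150)·110 − (-130)·20 = -13900.
∂h/∂x = [(-4.2)·110 − (-3.9)·20] / -13900 = +0.02763
∂h/∂y = [(-150)·(-3.9) − (-130)·(-4.2)] / -13900 = -0.002806
Head at (547400, 4724217) = 110.5 + (+0.02763)·(-245) + (-0.002806)·(140) = 103.34 m.
That is lower than the 110.5 m at MW-1, so the point is downgradient.

downgradient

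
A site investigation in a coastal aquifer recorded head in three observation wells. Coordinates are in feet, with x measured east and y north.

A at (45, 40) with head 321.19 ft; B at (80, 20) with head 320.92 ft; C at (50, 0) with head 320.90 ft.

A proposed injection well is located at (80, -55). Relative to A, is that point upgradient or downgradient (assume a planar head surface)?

Differences from A: to B (Δx, Δy, Δh) = (35, -20, -0.27); to C = (5, -40, -0.29).
Solve a·Δx + b·Δy = Δh: det = 35·(-40) − 5·(-20) = -1300.
∂h/∂x = [(-0.27)·(-40) − (-0.29)·(-20)] / -1300 = -0.003846
∂h/∂y = [35·(-0.29) − 5·(-0.27)] / -1300 = +0.006769
Head at (80, -55) = 321.19 + (-0.003846)·(35) + (+0.006769)·(-95) = 320.41 ft.
That is lower than the 321.19 ft at A, so the point is downgradient.

downgradient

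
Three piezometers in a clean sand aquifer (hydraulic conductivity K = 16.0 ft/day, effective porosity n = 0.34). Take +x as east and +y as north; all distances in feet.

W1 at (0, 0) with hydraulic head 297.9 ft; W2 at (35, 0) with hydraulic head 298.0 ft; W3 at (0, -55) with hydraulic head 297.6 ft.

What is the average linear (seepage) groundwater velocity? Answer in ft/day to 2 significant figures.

0.29 ft/day

∂h/∂x = (298.0 − 297.9) / (35 − 0) = +0.002857
∂h/∂y = (297.6 − 297.9) / (-55 − 0) = +0.005455
|∇h| = √(0.002857² + 0.005455²) = 0.006158
Seepage velocity v = K·i/n = 16.0 × 0.006158 / 0.34 = 0.2898 ft/day.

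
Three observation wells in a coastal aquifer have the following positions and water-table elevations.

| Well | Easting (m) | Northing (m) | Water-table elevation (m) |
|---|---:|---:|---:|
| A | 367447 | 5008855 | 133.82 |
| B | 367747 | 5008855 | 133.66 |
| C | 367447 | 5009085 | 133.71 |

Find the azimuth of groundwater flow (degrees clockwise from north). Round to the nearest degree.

048°

∂h/∂x = (133.66 − 133.82) / (367747 − 367447) = -0.0005333
∂h/∂y = (133.71 − 133.82) / (5009085 − 5008855) = -0.0004783
Flow direction (−∇h) has components (+0.0005333 E, +0.0004783 N).
Azimuth = atan2(E, N) = atan2(+0.0005333, +0.0004783) = 48.1° ≈ 048°.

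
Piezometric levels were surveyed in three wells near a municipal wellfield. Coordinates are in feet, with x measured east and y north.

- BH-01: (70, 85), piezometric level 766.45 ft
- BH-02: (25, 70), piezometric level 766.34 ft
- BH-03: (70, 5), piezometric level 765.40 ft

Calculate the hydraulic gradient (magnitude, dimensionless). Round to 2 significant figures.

0.013

Taking BH-01 as reference: BH-02−BH-01 = (-45, -15, -0.11); BH-03−BH-01 = (0, -80, -1.05).
Solve a·Δx + b·Δy = Δh: det = (-45)·(-80) − 0·(-15) = 3600.
∂h/∂x = [(-0.11)·(-80) − (-1.05)·(-15)] / 3600 = -0.001931
∂h/∂y = [(-45)·(-1.05) − 0·(-0.11)] / 3600 = +0.01313
|∇h| = √(-0.001931² + 0.01313²) = 0.01327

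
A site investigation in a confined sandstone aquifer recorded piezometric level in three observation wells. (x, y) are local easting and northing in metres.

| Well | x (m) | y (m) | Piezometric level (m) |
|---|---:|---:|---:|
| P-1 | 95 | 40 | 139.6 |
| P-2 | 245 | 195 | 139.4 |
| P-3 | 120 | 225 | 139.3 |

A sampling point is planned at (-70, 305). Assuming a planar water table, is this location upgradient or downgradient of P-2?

With h = a·x + b·y + c and P-1 as origin, the differences give:
  150·a + 155·b = -0.2
  25·a + 185·b = -0.3
Eliminate b (×185 and ×155, subtract): 23875·a = 9.50 → a = ∂h/∂x = +0.0003979
Back-substitute: b = ∂h/∂y = -0.001675.
Head at (-70, 305) = 139.6 + (+0.0003979)·(-165) + (-0.001675)·(265) = 139.09 m.
That is lower than the 139.4 m at P-2, so the point is downgradient.

downgradient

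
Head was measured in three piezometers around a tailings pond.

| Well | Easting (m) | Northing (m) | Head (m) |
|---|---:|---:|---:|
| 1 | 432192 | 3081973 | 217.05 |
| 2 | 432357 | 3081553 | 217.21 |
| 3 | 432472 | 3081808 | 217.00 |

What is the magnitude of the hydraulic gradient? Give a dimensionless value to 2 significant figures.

0.00079

Taking 1 as reference: 2−1 = (165, -420, +0.16); 3−1 = (280, -165, -0.05).
Solve a·Δx + b·Δy = Δh: det = 165·(-165) − 280·(-420) = 90375.
∂h/∂x = [(+0.16)·(-165) − (-0.05)·(-420)] / 90375 = -0.0005245
∂h/∂y = [165·(-0.05) − 280·(+0.16)] / 90375 = -0.0005870
|∇h| = √(-0.0005245² + -0.0005870²) = 0.0007872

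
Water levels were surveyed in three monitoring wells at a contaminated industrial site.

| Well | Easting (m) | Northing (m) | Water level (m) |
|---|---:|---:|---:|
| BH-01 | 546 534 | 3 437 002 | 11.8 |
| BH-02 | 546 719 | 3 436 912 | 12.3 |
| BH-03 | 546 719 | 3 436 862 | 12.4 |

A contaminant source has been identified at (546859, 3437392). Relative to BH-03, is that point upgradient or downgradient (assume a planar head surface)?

downgradient

With h = a·x + b·y + c and BH-01 as origin, the differences give:
  185·a + (-90)·b = +0.5
  185·a + (-140)·b = +0.6
Eliminate b (×(-140) and ×(-90), subtract): -9250·a = -16.00 → a = ∂h/∂x = +0.001730
Back-substitute: b = ∂h/∂y = -0.002000.
Head at (546859, 3437392) = 11.8 + (+0.001730)·(325) + (-0.002000)·(390) = 11.58 m.
That is lower than the 12.4 m at BH-03, so the point is downgradient.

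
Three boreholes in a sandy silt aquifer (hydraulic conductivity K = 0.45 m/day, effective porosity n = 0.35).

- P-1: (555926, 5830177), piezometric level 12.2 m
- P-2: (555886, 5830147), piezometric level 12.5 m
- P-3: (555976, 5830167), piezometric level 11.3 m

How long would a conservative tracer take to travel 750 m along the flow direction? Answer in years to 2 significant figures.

With h = a·x + b·y + c and P-1 as origin, the differences give:
  (-40)·a + (-30)·b = +0.3
  50·a + (-10)·b = -0.9
Eliminate b (×(-10) and ×(-30), subtract): 1900·a = -30.00 → a = ∂h/∂x = -0.01579
Back-substitute: b = ∂h/∂y = +0.01105.
|∇h| = √(-0.01579² + 0.01105²) = 0.01927
Seepage velocity v = K·i/n = 0.45 × 0.01927 / 0.35 = 0.02478 m/day.
t = 750 / 0.02478 = 3.027e+04 days = 82.9 years.

83 years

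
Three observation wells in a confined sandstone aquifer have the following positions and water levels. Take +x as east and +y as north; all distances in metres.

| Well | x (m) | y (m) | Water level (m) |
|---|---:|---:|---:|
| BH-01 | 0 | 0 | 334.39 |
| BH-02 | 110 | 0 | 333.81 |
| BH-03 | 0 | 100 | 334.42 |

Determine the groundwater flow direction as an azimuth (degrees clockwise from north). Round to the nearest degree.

093°

∂h/∂x = (333.81 − 334.39) / (110 − 0) = -0.005273
∂h/∂y = (334.42 − 334.39) / (100 − 0) = +0.0003000
Flow direction (−∇h) has components (+0.005273 E, -0.0003000 N).
Azimuth = atan2(E, N) = atan2(+0.005273, -0.0003000) = 93.3° ≈ 093°.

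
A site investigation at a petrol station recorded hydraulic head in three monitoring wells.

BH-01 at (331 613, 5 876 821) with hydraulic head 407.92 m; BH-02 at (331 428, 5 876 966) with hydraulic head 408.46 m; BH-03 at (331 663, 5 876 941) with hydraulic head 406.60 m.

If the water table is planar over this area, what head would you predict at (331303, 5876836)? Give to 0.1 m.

410.5 m

Three-point gradient (reference BH-01): Δ to BH-02 = (-185, 145, +0.54), Δ to BH-03 = (50, 120, -1.32).
∂h/∂x = -0.008699, ∂h/∂y = -0.007375 (det = -29450).
h(331303, 5876836) = 407.92 + (-0.008699)·(-310) + (-0.007375)·(15) = 407.92 +2.697 -0.111 = 410.506 m.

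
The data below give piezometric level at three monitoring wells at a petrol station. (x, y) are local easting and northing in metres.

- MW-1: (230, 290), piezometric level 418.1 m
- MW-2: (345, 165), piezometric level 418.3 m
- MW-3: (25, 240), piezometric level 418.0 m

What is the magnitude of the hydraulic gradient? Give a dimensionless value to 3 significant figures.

Differences from MW-1: to MW-2 (Δx, Δy, Δh) = (115, -125, +0.2); to MW-3 = (-205, -50, -0.1).
Solve a·Δx + b·Δy = Δh: det = 115·(-50) − (-205)·(-125) = -31375.
∂h/∂x = [(+0.2)·(-50) − (-0.1)·(-125)] / -31375 = +0.0007171
∂h/∂y = [115·(-0.1) − (-205)·(+0.2)] / -31375 = -0.0009402
|∇h| = √(0.0007171² + -0.0009402²) = 0.001182

0.00118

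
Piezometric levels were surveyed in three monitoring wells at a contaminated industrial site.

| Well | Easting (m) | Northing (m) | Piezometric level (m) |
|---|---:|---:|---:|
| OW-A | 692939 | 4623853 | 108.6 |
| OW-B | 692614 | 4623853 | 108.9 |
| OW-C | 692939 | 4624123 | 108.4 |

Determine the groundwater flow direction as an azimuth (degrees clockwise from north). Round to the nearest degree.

∂h/∂x = (108.9 − 108.6) / (692614 − 692939) = -0.0009231
∂h/∂y = (108.4 − 108.6) / (4624123 − 4623853) = -0.0007407
Flow direction (−∇h) has components (+0.0009231 E, +0.0007407 N).
Azimuth = atan2(E, N) = atan2(+0.0009231, +0.0007407) = 51.3° ≈ 051°.

051°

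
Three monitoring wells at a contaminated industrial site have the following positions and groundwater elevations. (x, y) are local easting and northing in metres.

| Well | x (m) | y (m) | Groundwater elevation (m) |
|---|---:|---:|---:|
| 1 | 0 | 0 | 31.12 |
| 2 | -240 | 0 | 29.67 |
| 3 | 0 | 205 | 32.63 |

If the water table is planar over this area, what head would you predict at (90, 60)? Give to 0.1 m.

32.1 m

∂h/∂x = (29.67 − 31.12) / (-240 − 0) = +0.006042
∂h/∂y = (32.63 − 31.12) / (205 − 0) = +0.007366
h(90, 60) = 31.12 + (+0.006042)·(90) + (+0.007366)·(60) = 31.12 +0.544 +0.442 = 32.106 m.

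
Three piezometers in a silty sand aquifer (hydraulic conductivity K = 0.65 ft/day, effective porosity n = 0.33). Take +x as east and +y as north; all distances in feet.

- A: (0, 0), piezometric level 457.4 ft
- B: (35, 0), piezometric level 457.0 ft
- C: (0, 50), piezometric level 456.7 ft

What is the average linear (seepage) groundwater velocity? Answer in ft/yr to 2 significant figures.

13 ft/yr

∂h/∂x = (457.0 − 457.4) / (35 − 0) = -0.01143
∂h/∂y = (456.7 − 457.4) / (50 − 0) = -0.01400
|∇h| = √(-0.01143² + -0.01400²) = 0.01807
Seepage velocity v = K·i/n = 0.65 × 0.01807 / 0.33 = 0.03559 ft/day = 13 ft/yr.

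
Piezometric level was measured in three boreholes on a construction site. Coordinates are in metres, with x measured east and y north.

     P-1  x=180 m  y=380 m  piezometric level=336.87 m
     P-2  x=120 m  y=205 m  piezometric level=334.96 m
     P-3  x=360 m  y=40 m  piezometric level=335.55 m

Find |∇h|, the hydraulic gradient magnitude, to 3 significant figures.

With h = a·x + b·y + c and P-1 as origin, the differences give:
  (-60)·a + (-175)·b = -1.91
  180·a + (-340)·b = -1.32
Eliminate b (×(-340) and ×(-175), subtract): 51900·a = 418.400 → a = ∂h/∂x = +0.008062
Back-substitute: b = ∂h/∂y = +0.008150.
|∇h| = √(0.008062² + 0.008150²) = 0.01146

0.0115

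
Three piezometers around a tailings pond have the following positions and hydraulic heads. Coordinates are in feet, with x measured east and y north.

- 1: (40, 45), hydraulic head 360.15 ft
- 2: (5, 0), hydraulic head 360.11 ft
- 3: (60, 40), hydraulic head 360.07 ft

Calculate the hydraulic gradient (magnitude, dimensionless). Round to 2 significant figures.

0.0046

Three-point gradient (reference 1): Δ to 2 = (-35, -45, -0.04), Δ to 3 = (20, -5, -0.08).
∂h/∂x = -0.003163, ∂h/∂y = +0.003349 (det = 1075).
|∇h| = √(-0.003163² + 0.003349²) = 0.004607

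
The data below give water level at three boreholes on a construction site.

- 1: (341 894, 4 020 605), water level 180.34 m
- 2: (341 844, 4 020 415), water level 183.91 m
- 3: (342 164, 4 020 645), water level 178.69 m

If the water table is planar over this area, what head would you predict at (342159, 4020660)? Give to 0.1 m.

178.4 m

Differences from 1: to 2 (Δx, Δy, Δh) = (-50, -190, +3.57); to 3 = (270, 40, -1.65).
Solve a·Δx + b·Δy = Δh: det = (-50)·40 − 270·(-190) = 49300.
∂h/∂x = [(+3.57)·40 − (-1.65)·(-190)] / 49300 = -0.003462
∂h/∂y = [(-50)·(-1.65) − 270·(+3.57)] / 49300 = -0.01788
h(342159, 4020660) = 180.34 + (-0.003462)·(265) + (-0.01788)·(55) = 180.34 -0.918 -0.983 = 178.439 m.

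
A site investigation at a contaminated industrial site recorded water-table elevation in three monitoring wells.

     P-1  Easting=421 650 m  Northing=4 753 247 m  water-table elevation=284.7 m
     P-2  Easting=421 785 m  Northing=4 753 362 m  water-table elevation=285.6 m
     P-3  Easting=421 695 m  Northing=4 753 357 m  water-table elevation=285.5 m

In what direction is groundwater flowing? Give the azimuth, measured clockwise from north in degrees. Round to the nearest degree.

With h = a·x + b·y + c and P-1 as origin, the differences give:
  135·a + 115·b = +0.9
  45·a + 110·b = +0.8
Eliminate b (×110 and ×115, subtract): 9675·a = 7.00 → a = ∂h/∂x = +0.0007235
Back-substitute: b = ∂h/∂y = +0.006977.
Flow direction (−∇h) has components (-0.0007235 E, -0.006977 N).
Azimuth = atan2(E, N) = atan2(-0.0007235, -0.006977) = 185.9° ≈ 186°.

186°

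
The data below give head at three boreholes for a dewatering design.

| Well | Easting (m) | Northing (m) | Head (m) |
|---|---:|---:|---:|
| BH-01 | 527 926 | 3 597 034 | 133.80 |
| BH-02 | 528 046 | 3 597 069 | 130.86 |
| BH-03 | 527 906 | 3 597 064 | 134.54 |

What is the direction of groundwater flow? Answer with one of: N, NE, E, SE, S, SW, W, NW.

E

With h = a·x + b·y + c and BH-01 as origin, the differences give:
  120·a + 35·b = -2.94
  (-20)·a + 30·b = +0.74
Eliminate b (×30 and ×35, subtract): 4300·a = -114.100 → a = ∂h/∂x = -0.02653
Back-substitute: b = ∂h/∂y = +0.006977.
Flow = −∇h = (+0.02653 east, -0.006977 north), which points east.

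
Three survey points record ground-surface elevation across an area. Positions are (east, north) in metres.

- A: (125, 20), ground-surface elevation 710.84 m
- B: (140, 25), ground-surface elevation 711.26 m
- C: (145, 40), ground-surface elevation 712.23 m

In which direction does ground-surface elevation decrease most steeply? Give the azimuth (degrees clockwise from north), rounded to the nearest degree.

With z = a·x + b·y + c and A as origin, the differences give:
  15·a + 5·b = +0.42
  20·a + 20·b = +1.39
Eliminate b (×20 and ×5, subtract): 200·a = 1.450 → a = ∂z/∂x = +0.007250
Back-substitute: b = ∂z/∂y = +0.06225.
Steepest decrease is along −∇f: components (-0.007250 E, -0.06225 N).
Azimuth = atan2(-0.007250, -0.06225) = 186.6° ≈ 187°.

187°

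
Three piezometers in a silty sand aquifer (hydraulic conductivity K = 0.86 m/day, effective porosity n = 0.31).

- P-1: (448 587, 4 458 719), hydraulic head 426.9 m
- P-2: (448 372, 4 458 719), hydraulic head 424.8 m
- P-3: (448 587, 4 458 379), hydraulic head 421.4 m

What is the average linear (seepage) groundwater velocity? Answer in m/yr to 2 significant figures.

19 m/yr

∂h/∂x = (424.8 − 426.9) / (448372 − 448587) = +0.009767
∂h/∂y = (421.4 − 426.9) / (4458379 − 4458719) = +0.01618
|∇h| = √(0.009767² + 0.01618²) = 0.0189
Seepage velocity v = K·i/n = 0.86 × 0.0189 / 0.31 = 0.05243 m/day = 19.15 m/yr.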